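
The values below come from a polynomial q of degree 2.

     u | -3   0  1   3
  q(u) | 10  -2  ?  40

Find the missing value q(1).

6

The 3 known points determine the degree-2 polynomial uniquely.
Write q(u) = au^2 + bu + c. Substituting each data point gives a linear system:
  9a - 3b + c = 10
  c = -2
  9a + 3b + c = 40
Solving the system yields a = 3, b = 5, c = -2.
So q(u) = 3u^2 + 5u - 2.
Then q(1) = 6.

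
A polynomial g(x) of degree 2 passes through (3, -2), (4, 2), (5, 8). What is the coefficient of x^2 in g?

Write g(x) = ax^2 + bx + c. Substituting each data point gives a linear system:
  9a + 3b + c = -2
  16a + 4b + c = 2
  25a + 5b + c = 8
Solving the system yields a = 1, b = -3, c = -2.
So g(x) = x^2 - 3x - 2.
The leading coefficient is 1.

1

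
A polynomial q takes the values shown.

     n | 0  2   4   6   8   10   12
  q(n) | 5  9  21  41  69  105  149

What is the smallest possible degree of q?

2

Forward differences of the values at n = 0, 2, 4, 6, 8, 10, 12:
  q  : 5  9  21  41  69  105  149
  Δ  : 4  12  20  28  36  44
  Δ^2: 8  8  8  8  8
  Δ^3: 0  0  0  0
  Δ^4: 0  0  0
  Δ^5: 0  0
  Δ^6: 0
The second differences are constant (8) and nonzero, while all higher differences vanish, so the minimal degree is 2.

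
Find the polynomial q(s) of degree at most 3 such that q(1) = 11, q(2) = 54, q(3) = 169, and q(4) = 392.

Write q(s) = as^3 + bs^2 + cs + d. Substituting each data point gives a linear system:
  a + b + c + d = 11
  8a + 4b + 2c + d = 54
  27a + 9b + 3c + d = 169
  64a + 16b + 4c + d = 392
Solving the system yields a = 6, b = 0, c = 1, d = 4.
So q(s) = 6s^3 + s + 4.
Check: q(1) = 11. ✓

q(s) = 6s^3 + s + 4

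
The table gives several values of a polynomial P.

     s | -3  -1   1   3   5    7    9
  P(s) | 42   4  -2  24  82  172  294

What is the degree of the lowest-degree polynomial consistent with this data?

2

Forward differences of the values at s = -3, -1, 1, 3, 5, 7, 9:
  P  : 42  4  -2  24  82  172  294
  Δ  : -38  -6  26  58  90  122
  Δ^2: 32  32  32  32  32
  Δ^3: 0  0  0  0
  Δ^4: 0  0  0
  Δ^5: 0  0
  Δ^6: 0
The second differences are constant (32) and nonzero, while all higher differences vanish, so the minimal degree is 2.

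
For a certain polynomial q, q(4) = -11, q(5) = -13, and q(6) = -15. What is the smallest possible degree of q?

1

Forward differences of the values at n = 4, 5, 6:
  q  : -11  -13  -15
  Δ  : -2  -2
  Δ^2: 0
The first differences are constant (-2) and nonzero, while all higher differences vanish, so the minimal degree is 1.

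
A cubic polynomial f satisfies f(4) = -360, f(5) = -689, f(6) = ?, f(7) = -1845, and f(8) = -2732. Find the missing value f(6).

-1174

On equispaced nodes a degree-3 polynomial has vanishing fourth forward difference, so
  f(4) - 4·f(5) + 6·f(6) - 4·f(7) + f(8) = 0.
Substituting the known values and solving for f(6):
  6·f(6) = -7044
  f(6) = -1174.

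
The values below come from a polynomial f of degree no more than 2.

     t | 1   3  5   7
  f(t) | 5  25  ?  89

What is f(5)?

On equispaced nodes a degree-2 polynomial has vanishing third forward difference, so
  - f(1) + 3·f(3) - 3·f(5) + f(7) = 0.
Substituting the known values and solving for f(5):
  -3·f(5) = -159
  f(5) = 53.

53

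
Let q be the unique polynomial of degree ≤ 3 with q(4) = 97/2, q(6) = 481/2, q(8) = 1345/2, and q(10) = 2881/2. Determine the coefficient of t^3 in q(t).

2

Write q(t) = at^3 + bt^2 + ct + d. Substituting each data point gives a linear system:
  64a + 16b + 4c + d = 97/2
  216a + 36b + 6c + d = 481/2
  512a + 64b + 8c + d = 1345/2
  1000a + 100b + 10c + d = 2881/2
Solving the system yields a = 2, b = -6, c = 4, d = 1/2.
So q(t) = 2t^3 - 6t^2 + 4t + 1/2.
The leading coefficient is 2.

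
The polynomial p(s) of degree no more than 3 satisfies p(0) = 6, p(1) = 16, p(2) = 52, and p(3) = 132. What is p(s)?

p(s) = 3s^3 + 4s^2 + 3s + 6

Write p(s) = as^3 + bs^2 + cs + d. Substituting each data point gives a linear system:
  d = 6
  a + b + c + d = 16
  8a + 4b + 2c + d = 52
  27a + 9b + 3c + d = 132
Solving the system yields a = 3, b = 4, c = 3, d = 6.
So p(s) = 3s³ + 4s² + 3s + 6.
Check: p(2) = 52. ✓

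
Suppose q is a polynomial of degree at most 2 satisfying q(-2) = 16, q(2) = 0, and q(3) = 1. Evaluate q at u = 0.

Write q(u) = au^2 + bu + c. Substituting each data point gives a linear system:
  4a - 2b + c = 16
  4a + 2b + c = 0
  9a + 3b + c = 1
Solving the system yields a = 1, b = -4, c = 4.
So q(u) = u² - 4u + 4.
Then q(0) = 4.

4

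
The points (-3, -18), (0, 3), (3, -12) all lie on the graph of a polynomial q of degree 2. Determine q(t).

Write q(t) = at^2 + bt + c. Substituting each data point gives a linear system:
  9a - 3b + c = -18
  c = 3
  9a + 3b + c = -12
Solving the system yields a = -2, b = 1, c = 3.
So q(t) = -2t^2 + t + 3.
Check: q(3) = -12. ✓

q(t) = -2t^2 + t + 3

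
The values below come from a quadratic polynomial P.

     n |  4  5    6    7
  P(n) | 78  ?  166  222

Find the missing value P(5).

On equispaced nodes a degree-2 polynomial has vanishing third forward difference, so
  - P(4) + 3·P(5) - 3·P(6) + P(7) = 0.
Substituting the known values and solving for P(5):
  3·P(5) = 354
  P(5) = 118.

118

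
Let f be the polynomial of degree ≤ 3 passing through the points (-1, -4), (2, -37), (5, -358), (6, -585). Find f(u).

f(u) = -2u^3 - 4u^2 - u - 3

Write f(u) = au^3 + bu^2 + cu + d. Substituting each data point gives a linear system:
  -a + b - c + d = -4
  8a + 4b + 2c + d = -37
  125a + 25b + 5c + d = -358
  216a + 36b + 6c + d = -585
Solving the system yields a = -2, b = -4, c = -1, d = -3.
So f(u) = -2u^3 - 4u^2 - u - 3.
Check: f(5) = -358. ✓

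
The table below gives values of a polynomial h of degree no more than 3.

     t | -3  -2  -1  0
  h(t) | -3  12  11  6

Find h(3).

87

Using the Lagrange interpolation formula with nodes -3, -2, -1, 0:
  L_0(t) = (t + 2)(t + 1)t / -6
  L_1(t) = (t + 3)(t + 1)t / 2
  L_2(t) = (t + 3)(t + 2)t / -2
  L_3(t) = (t + 3)(t + 2)(t + 1) / 6
Then h(t) = -3·L_0(t) + 12·L_1(t) + 11·L_2(t) + 6·L_3(t).
Expanding and collecting terms gives h(t) = 2t³ + 4t² - 3t + 6.
Evaluating at t = 3: h(3) = 87.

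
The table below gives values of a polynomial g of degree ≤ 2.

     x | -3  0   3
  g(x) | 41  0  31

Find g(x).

Write g(x) = ax^2 + bx + c. Substituting each data point gives a linear system:
  9a - 3b + c = 41
  c = 0
  9a + 3b + c = 31
Solving the system yields a = 4, b = -5/3, c = 0.
So g(x) = 4x^2 - (5/3)x.
Check: g(0) = 0. ✓

g(x) = 4x^2 - (5/3)x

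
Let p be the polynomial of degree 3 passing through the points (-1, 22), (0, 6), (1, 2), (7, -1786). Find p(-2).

86

Using the Lagrange interpolation formula with nodes -1, 0, 1, 7:
  L_0(n) = n(n - 1)(n - 7) / -16
  L_1(n) = (n + 1)(n - 1)(n - 7) / 7
  L_2(n) = (n + 1)n(n - 7) / -12
  L_3(n) = (n + 1)n(n - 1) / 336
Then p(n) = 22·L_0(n) + 6·L_1(n) + 2·L_2(n) - 1786·L_3(n).
Expanding and collecting terms gives p(n) = -6n^3 + 6n^2 - 4n + 6.
Evaluating at n = -2: p(-2) = 86.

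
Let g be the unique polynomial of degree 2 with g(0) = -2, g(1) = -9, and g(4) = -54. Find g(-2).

0

Using the Lagrange interpolation formula with nodes 0, 1, 4:
  L_0(x) = (x - 1)(x - 4) / 4
  L_1(x) = x(x - 4) / -3
  L_2(x) = x(x - 1) / 12
Then g(x) = -2·L_0(x) - 9·L_1(x) - 54·L_2(x).
Expanding and collecting terms gives g(x) = -2x^2 - 5x - 2.
Evaluating at x = -2: g(-2) = 0.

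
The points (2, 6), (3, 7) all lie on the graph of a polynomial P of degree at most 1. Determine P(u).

P(u) = u + 4

Using the Lagrange interpolation formula with nodes 2, 3:
  L_0(u) = (u - 3) / -1
  L_1(u) = (u - 2) / 1
Then P(u) = 6·L_0(u) + 7·L_1(u).
Expanding and collecting terms gives P(u) = u + 4.
Check: P(2) = 6. ✓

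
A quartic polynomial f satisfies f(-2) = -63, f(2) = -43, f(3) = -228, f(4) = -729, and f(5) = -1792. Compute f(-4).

-865

Using the Lagrange interpolation formula with nodes -2, 2, 3, 4, 5:
  L_0(s) = (s - 2)(s - 3)(s - 4)(s - 5) / 840
  L_1(s) = (s + 2)(s - 3)(s - 4)(s - 5) / -24
  L_2(s) = (s + 2)(s - 2)(s - 4)(s - 5) / 10
  L_3(s) = (s + 2)(s - 2)(s - 3)(s - 5) / -12
  L_4(s) = (s + 2)(s - 2)(s - 3)(s - 4) / 42
Then f(s) = -63·L_0(s) - 43·L_1(s) - 228·L_2(s) - 729·L_3(s) - 1792·L_4(s).
Expanding and collecting terms gives f(s) = -3s⁴ + s³ - 2s² + s + 3.
Evaluating at s = -4: f(-4) = -865.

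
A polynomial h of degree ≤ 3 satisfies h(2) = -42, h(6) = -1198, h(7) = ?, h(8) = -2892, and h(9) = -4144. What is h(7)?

-1922

The 4 known points determine the degree-3 polynomial uniquely.
Write h(u) = au^3 + bu^2 + cu + d. Substituting each data point gives a linear system:
  8a + 4b + 2c + d = -42
  216a + 36b + 6c + d = -1198
  512a + 64b + 8c + d = -2892
  729a + 81b + 9c + d = -4144
Solving the system yields a = -6, b = 3, c = -1, d = -4.
So h(u) = -6u^3 + 3u^2 - u - 4.
Then h(7) = -1922.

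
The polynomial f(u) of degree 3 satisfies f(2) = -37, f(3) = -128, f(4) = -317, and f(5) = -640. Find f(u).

Write f(u) = au^3 + bu^2 + cu + d. Substituting each data point gives a linear system:
  8a + 4b + 2c + d = -37
  27a + 9b + 3c + d = -128
  64a + 16b + 4c + d = -317
  125a + 25b + 5c + d = -640
Solving the system yields a = -6, b = 5, c = -2, d = -5.
So f(u) = -6u³ + 5u² - 2u - 5.
Check: f(2) = -37. ✓

f(u) = -6u^3 + 5u^2 - 2u - 5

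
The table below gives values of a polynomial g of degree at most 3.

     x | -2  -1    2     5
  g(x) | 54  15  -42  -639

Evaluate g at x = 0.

6

Using the Lagrange interpolation formula with nodes -2, -1, 2, 5:
  L_0(x) = (x + 1)(x - 2)(x - 5) / -28
  L_1(x) = (x + 2)(x - 2)(x - 5) / 18
  L_2(x) = (x + 2)(x + 1)(x - 5) / -36
  L_3(x) = (x + 2)(x + 1)(x - 2) / 126
Then g(x) = 54·L_0(x) + 15·L_1(x) - 42·L_2(x) - 639·L_3(x).
Expanding and collecting terms gives g(x) = -5x³ - 4x + 6.
Evaluating at x = 0: g(0) = 6.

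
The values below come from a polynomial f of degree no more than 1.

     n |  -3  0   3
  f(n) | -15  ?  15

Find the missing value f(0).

The 2 known points determine the degree-1 polynomial uniquely.
Write f(n) = an + b. Substituting each data point gives a linear system:
  -3a + b = -15
  3a + b = 15
Solving the system yields a = 5, b = 0.
So f(n) = 5n.
Then f(0) = 0.

0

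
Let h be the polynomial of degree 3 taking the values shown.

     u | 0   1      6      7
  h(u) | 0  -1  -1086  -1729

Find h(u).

h(u) = -5u^3 - u^2 + 5u

Using the Lagrange interpolation formula with nodes 0, 1, 6, 7:
  L_0(u) = (u - 1)(u - 6)(u - 7) / -42
  L_1(u) = u(u - 6)(u - 7) / 30
  L_2(u) = u(u - 1)(u - 7) / -30
  L_3(u) = u(u - 1)(u - 6) / 42
Then h(u) = 0·L_0(u) - 1·L_1(u) - 1086·L_2(u) - 1729·L_3(u).
Expanding and collecting terms gives h(u) = -5u^3 - u^2 + 5u.
Check: h(7) = -1729. ✓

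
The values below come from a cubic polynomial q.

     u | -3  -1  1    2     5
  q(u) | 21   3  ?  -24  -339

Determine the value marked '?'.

The 4 known points determine the degree-3 polynomial uniquely.
Write q(u) = au^3 + bu^2 + cu + d. Substituting each data point gives a linear system:
  -27a + 9b - 3c + d = 21
  -a + b - c + d = 3
  8a + 4b + 2c + d = -24
  125a + 25b + 5c + d = -339
Solving the system yields a = -2, b = -4, c = 1, d = 6.
So q(u) = -2u^3 - 4u^2 + u + 6.
Then q(1) = 1.

1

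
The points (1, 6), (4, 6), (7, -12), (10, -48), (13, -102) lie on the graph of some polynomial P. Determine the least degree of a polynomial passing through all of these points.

2

Forward differences of the values at s = 1, 4, 7, 10, 13:
  P  : 6  6  -12  -48  -102
  Δ  : 0  -18  -36  -54
  Δ^2: -18  -18  -18
  Δ^3: 0  0
  Δ^4: 0
The second differences are constant (-18) and nonzero, while all higher differences vanish, so the minimal degree is 2.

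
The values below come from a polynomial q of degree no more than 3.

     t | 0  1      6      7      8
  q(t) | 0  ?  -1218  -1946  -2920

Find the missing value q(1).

-8

The 4 known points determine the degree-3 polynomial uniquely.
Write q(t) = at^3 + bt^2 + ct + d. Substituting each data point gives a linear system:
  d = 0
  216a + 36b + 6c + d = -1218
  343a + 49b + 7c + d = -1946
  512a + 64b + 8c + d = -2920
Solving the system yields a = -6, b = 3, c = -5, d = 0.
So q(t) = -6t^3 + 3t^2 - 5t.
Then q(1) = -8.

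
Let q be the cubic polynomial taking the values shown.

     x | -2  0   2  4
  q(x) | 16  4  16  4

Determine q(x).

Write q(x) = ax^3 + bx^2 + cx + d. Substituting each data point gives a linear system:
  -8a + 4b - 2c + d = 16
  d = 4
  8a + 4b + 2c + d = 16
  64a + 16b + 4c + d = 4
Solving the system yields a = -1, b = 3, c = 4, d = 4.
So q(x) = -x^3 + 3x^2 + 4x + 4.
Check: q(4) = 4. ✓

q(x) = -x^3 + 3x^2 + 4x + 4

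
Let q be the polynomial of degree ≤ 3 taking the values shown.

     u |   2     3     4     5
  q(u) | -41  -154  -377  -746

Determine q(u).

Using the Lagrange interpolation formula with nodes 2, 3, 4, 5:
  L_0(u) = (u - 3)(u - 4)(u - 5) / -6
  L_1(u) = (u - 2)(u - 4)(u - 5) / 2
  L_2(u) = (u - 2)(u - 3)(u - 5) / -2
  L_3(u) = (u - 2)(u - 3)(u - 4) / 6
Then q(u) = -41·L_0(u) - 154·L_1(u) - 377·L_2(u) - 746·L_3(u).
Expanding and collecting terms gives q(u) = -6u^3 - u^2 + 6u - 1.
Check: q(3) = -154. ✓

q(u) = -6u^3 - u^2 + 6u - 1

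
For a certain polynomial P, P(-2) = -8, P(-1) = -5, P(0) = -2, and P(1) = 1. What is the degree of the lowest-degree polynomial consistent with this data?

Forward differences of the values at t = -2, -1, 0, 1:
  P  : -8  -5  -2  1
  Δ  : 3  3  3
  Δ^2: 0  0
  Δ^3: 0
The first differences are constant (3) and nonzero, while all higher differences vanish, so the minimal degree is 1.

1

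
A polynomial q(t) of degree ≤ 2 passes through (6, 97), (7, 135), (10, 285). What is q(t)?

q(t) = 3t^2 - t - 5

Write q(t) = at^2 + bt + c. Substituting each data point gives a linear system:
  36a + 6b + c = 97
  49a + 7b + c = 135
  100a + 10b + c = 285
Solving the system yields a = 3, b = -1, c = -5.
So q(t) = 3t² - t - 5.
Check: q(10) = 285. ✓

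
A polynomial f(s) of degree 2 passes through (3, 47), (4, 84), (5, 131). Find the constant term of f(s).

-4

Write f(s) = as^2 + bs + c. Substituting each data point gives a linear system:
  9a + 3b + c = 47
  16a + 4b + c = 84
  25a + 5b + c = 131
Solving the system yields a = 5, b = 2, c = -4.
So f(s) = 5s² + 2s - 4.
The constant term is -4.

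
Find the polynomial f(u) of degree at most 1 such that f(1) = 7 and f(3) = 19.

Write f(u) = au + b. Substituting each data point gives a linear system:
  a + b = 7
  3a + b = 19
Solving the system yields a = 6, b = 1.
So f(u) = 6u + 1.
Check: f(3) = 19. ✓

f(u) = 6u + 1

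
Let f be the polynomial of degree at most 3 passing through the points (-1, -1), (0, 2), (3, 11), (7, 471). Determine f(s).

f(s) = 2s^3 - 4s^2 - 3s + 2

Using the Lagrange interpolation formula with nodes -1, 0, 3, 7:
  L_0(s) = s(s - 3)(s - 7) / -32
  L_1(s) = (s + 1)(s - 3)(s - 7) / 21
  L_2(s) = (s + 1)s(s - 7) / -48
  L_3(s) = (s + 1)s(s - 3) / 224
Then f(s) = -1·L_0(s) + 2·L_1(s) + 11·L_2(s) + 471·L_3(s).
Expanding and collecting terms gives f(s) = 2s^3 - 4s^2 - 3s + 2.
Check: f(0) = 2. ✓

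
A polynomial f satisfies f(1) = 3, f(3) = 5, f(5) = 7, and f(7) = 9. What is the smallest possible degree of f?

Forward differences of the values at s = 1, 3, 5, 7:
  f  : 3  5  7  9
  Δ  : 2  2  2
  Δ^2: 0  0
  Δ^3: 0
The first differences are constant (2) and nonzero, while all higher differences vanish, so the minimal degree is 1.

1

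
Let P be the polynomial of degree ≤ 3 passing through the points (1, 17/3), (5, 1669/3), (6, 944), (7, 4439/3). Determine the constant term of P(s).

-2

Write P(s) = as^3 + bs^2 + cs + d. Substituting each data point gives a linear system:
  a + b + c + d = 17/3
  125a + 25b + 5c + d = 1669/3
  216a + 36b + 6c + d = 944
  343a + 49b + 7c + d = 4439/3
Solving the system yields a = 4, b = 2, c = 5/3, d = -2.
So P(s) = 4s³ + 2s² + (5/3)s - 2.
The constant term is -2.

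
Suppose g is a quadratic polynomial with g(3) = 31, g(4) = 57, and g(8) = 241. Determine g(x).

Using the Lagrange interpolation formula with nodes 3, 4, 8:
  L_0(x) = (x - 4)(x - 8) / 5
  L_1(x) = (x - 3)(x - 8) / -4
  L_2(x) = (x - 3)(x - 4) / 20
Then g(x) = 31·L_0(x) + 57·L_1(x) + 241·L_2(x).
Expanding and collecting terms gives g(x) = 4x² - 2x + 1.
Check: g(8) = 241. ✓

g(x) = 4x^2 - 2x + 1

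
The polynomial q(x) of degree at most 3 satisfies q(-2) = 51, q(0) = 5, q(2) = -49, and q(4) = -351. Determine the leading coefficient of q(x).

-5

Write q(x) = ax^3 + bx^2 + cx + d. Substituting each data point gives a linear system:
  -8a + 4b - 2c + d = 51
  d = 5
  8a + 4b + 2c + d = -49
  64a + 16b + 4c + d = -351
Solving the system yields a = -5, b = -1, c = -5, d = 5.
So q(x) = -5x^3 - x^2 - 5x + 5.
The leading coefficient is -5.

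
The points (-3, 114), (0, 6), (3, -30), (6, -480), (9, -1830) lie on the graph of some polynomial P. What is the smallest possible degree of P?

3

Forward differences of the values at x = -3, 0, 3, 6, 9:
  P  : 114  6  -30  -480  -1830
  Δ  : -108  -36  -450  -1350
  Δ^2: 72  -414  -900
  Δ^3: -486  -486
  Δ^4: 0
The third differences are constant (-486) and nonzero, while all higher differences vanish, so the minimal degree is 3.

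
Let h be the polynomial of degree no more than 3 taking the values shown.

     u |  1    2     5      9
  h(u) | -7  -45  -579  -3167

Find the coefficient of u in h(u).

-1

Write h(u) = au^3 + bu^2 + cu + d. Substituting each data point gives a linear system:
  a + b + c + d = -7
  8a + 4b + 2c + d = -45
  125a + 25b + 5c + d = -579
  729a + 81b + 9c + d = -3167
Solving the system yields a = -4, b = -3, c = -1, d = 1.
So h(u) = -4u^3 - 3u^2 - u + 1.
The coefficient of u is -1.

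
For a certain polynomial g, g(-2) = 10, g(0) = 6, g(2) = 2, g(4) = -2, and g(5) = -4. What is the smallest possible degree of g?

Divided differences on the nodes -2, 0, 2, 4, 5:
  order 0: 10  6  2  -2  -4
  order 1: -2  -2  -2  -2
  order 2: 0  0  0
  order 3: 0  0
  order 4: 0
The order-1 divided differences are all -2 (nonzero) and every higher order vanishes, so the data lies on a polynomial of degree exactly 1.

1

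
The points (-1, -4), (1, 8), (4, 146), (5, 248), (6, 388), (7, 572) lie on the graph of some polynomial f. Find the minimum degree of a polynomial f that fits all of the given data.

Divided differences on the nodes -1, 1, 4, 5, 6, 7:
  order 0: -4  8  146  248  388  572
  order 1: 6  46  102  140  184
  order 2: 8  14  19  22
  order 3: 1  1  1
  order 4: 0  0
  order 5: 0
The order-3 divided differences are all 1 (nonzero) and every higher order vanishes, so the data lies on a polynomial of degree exactly 3.

3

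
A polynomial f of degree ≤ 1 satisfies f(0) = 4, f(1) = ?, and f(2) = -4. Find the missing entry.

The 2 known points determine the degree-1 polynomial uniquely.
Write f(t) = at + b. Substituting each data point gives a linear system:
  b = 4
  2a + b = -4
Solving the system yields a = -4, b = 4.
So f(t) = -4t + 4.
Then f(1) = 0.

0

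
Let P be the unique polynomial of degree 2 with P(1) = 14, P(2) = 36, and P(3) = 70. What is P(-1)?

Write P(t) = at^2 + bt + c. Substituting each data point gives a linear system:
  a + b + c = 14
  4a + 2b + c = 36
  9a + 3b + c = 70
Solving the system yields a = 6, b = 4, c = 4.
So P(t) = 6t^2 + 4t + 4.
Then P(-1) = 6.

6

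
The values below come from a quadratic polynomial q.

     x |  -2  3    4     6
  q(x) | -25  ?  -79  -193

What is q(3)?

The 3 known points determine the degree-2 polynomial uniquely.
Write q(x) = ax^2 + bx + c. Substituting each data point gives a linear system:
  4a - 2b + c = -25
  16a + 4b + c = -79
  36a + 6b + c = -193
Solving the system yields a = -6, b = 3, c = 5.
So q(x) = -6x² + 3x + 5.
Then q(3) = -40.

-40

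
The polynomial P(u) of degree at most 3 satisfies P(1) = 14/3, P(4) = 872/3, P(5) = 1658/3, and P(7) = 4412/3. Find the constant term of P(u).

-4

Write P(u) = au^3 + bu^2 + cu + d. Substituting each data point gives a linear system:
  a + b + c + d = 14/3
  64a + 16b + 4c + d = 872/3
  125a + 25b + 5c + d = 1658/3
  343a + 49b + 7c + d = 4412/3
Solving the system yields a = 4, b = 5/3, c = 3, d = -4.
So P(u) = 4u³ + (5/3)u² + 3u - 4.
The constant term is -4.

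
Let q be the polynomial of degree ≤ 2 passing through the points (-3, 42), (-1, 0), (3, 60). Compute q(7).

Using the Lagrange interpolation formula with nodes -3, -1, 3:
  L_0(s) = (s + 1)(s - 3) / 12
  L_1(s) = (s + 3)(s - 3) / -8
  L_2(s) = (s + 3)(s + 1) / 24
Then q(s) = 42·L_0(s) + 0·L_1(s) + 60·L_2(s).
Expanding and collecting terms gives q(s) = 6s^2 + 3s - 3.
Evaluating at s = 7: q(7) = 312.

312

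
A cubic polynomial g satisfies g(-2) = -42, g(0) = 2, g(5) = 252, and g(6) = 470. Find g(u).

g(u) = 3u^3 - 5u^2 + 2

Write g(u) = au^3 + bu^2 + cu + d. Substituting each data point gives a linear system:
  -8a + 4b - 2c + d = -42
  d = 2
  125a + 25b + 5c + d = 252
  216a + 36b + 6c + d = 470
Solving the system yields a = 3, b = -5, c = 0, d = 2.
So g(u) = 3u^3 - 5u^2 + 2.
Check: g(6) = 470. ✓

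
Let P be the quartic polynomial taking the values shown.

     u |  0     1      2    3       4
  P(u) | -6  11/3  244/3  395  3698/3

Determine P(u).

P(u) = 5u^4 - 2u^3 + 5u^2 + (5/3)u - 6

Using the Lagrange interpolation formula with nodes 0, 1, 2, 3, 4:
  L_0(u) = (u - 1)(u - 2)(u - 3)(u - 4) / 24
  L_1(u) = u(u - 2)(u - 3)(u - 4) / -6
  L_2(u) = u(u - 1)(u - 3)(u - 4) / 4
  L_3(u) = u(u - 1)(u - 2)(u - 4) / -6
  L_4(u) = u(u - 1)(u - 2)(u - 3) / 24
Then P(u) = -6·L_0(u) + 11/3·L_1(u) + 244/3·L_2(u) + 395·L_3(u) + 3698/3·L_4(u).
Expanding and collecting terms gives P(u) = 5u⁴ - 2u³ + 5u² + (5/3)u - 6.
Check: P(1) = 11/3. ✓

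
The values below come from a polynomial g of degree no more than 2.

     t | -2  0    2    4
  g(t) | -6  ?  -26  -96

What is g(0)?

4

The 3 known points determine the degree-2 polynomial uniquely.
Write g(t) = at^2 + bt + c. Substituting each data point gives a linear system:
  4a - 2b + c = -6
  4a + 2b + c = -26
  16a + 4b + c = -96
Solving the system yields a = -5, b = -5, c = 4.
So g(t) = -5t^2 - 5t + 4.
Then g(0) = 4.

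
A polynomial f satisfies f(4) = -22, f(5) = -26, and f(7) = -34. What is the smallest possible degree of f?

Divided differences on the nodes 4, 5, 7:
  order 0: -22  -26  -34
  order 1: -4  -4
  order 2: 0
The order-1 divided differences are all -4 (nonzero) and every higher order vanishes, so the data lies on a polynomial of degree exactly 1.

1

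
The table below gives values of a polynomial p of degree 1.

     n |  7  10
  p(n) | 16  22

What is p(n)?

p(n) = 2n + 2

Write p(n) = an + b. Substituting each data point gives a linear system:
  7a + b = 16
  10a + b = 22
Solving the system yields a = 2, b = 2.
So p(n) = 2n + 2.
Check: p(7) = 16. ✓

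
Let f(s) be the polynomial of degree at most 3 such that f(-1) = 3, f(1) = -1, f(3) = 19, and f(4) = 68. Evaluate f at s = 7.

515

Using the Lagrange interpolation formula with nodes -1, 1, 3, 4:
  L_0(s) = (s - 1)(s - 3)(s - 4) / -40
  L_1(s) = (s + 1)(s - 3)(s - 4) / 12
  L_2(s) = (s + 1)(s - 1)(s - 4) / -8
  L_3(s) = (s + 1)(s - 1)(s - 3) / 15
Then f(s) = 3·L_0(s) - 1·L_1(s) + 19·L_2(s) + 68·L_3(s).
Expanding and collecting terms gives f(s) = 2s^3 - 3s^2 - 4s + 4.
Evaluating at s = 7: f(7) = 515.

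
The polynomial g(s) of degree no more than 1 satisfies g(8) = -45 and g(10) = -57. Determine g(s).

g(s) = -6s + 3

Write g(s) = as + b. Substituting each data point gives a linear system:
  8a + b = -45
  10a + b = -57
Solving the system yields a = -6, b = 3.
So g(s) = -6s + 3.
Check: g(10) = -57. ✓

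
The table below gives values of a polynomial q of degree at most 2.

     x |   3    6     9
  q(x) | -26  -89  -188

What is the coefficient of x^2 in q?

Write q(x) = ax^2 + bx + c. Substituting each data point gives a linear system:
  9a + 3b + c = -26
  36a + 6b + c = -89
  81a + 9b + c = -188
Solving the system yields a = -2, b = -3, c = 1.
So q(x) = -2x^2 - 3x + 1.
The leading coefficient is -2.

-2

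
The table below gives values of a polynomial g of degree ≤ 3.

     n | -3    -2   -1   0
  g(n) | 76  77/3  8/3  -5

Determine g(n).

g(n) = -2n^3 + (5/3)n^2 - 4n - 5

Write g(n) = an^3 + bn^2 + cn + d. Substituting each data point gives a linear system:
  -27a + 9b - 3c + d = 76
  -8a + 4b - 2c + d = 77/3
  -a + b - c + d = 8/3
  d = -5
Solving the system yields a = -2, b = 5/3, c = -4, d = -5.
So g(n) = -2n^3 + (5/3)n^2 - 4n - 5.
Check: g(-3) = 76. ✓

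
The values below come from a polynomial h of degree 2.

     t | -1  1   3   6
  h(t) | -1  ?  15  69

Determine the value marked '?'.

-1

The 3 known points determine the degree-2 polynomial uniquely.
Write h(t) = at^2 + bt + c. Substituting each data point gives a linear system:
  a - b + c = -1
  9a + 3b + c = 15
  36a + 6b + c = 69
Solving the system yields a = 2, b = 0, c = -3.
So h(t) = 2t^2 - 3.
Then h(1) = -1.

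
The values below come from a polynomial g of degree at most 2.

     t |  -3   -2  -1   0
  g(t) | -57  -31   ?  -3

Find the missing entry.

The 3 known points determine the degree-2 polynomial uniquely.
Write g(t) = at^2 + bt + c. Substituting each data point gives a linear system:
  9a - 3b + c = -57
  4a - 2b + c = -31
  c = -3
Solving the system yields a = -4, b = 6, c = -3.
So g(t) = -4t^2 + 6t - 3.
Then g(-1) = -13.

-13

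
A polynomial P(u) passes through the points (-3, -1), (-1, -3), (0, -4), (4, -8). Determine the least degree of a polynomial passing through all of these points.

Divided differences on the nodes -3, -1, 0, 4:
  order 0: -1  -3  -4  -8
  order 1: -1  -1  -1
  order 2: 0  0
  order 3: 0
The order-1 divided differences are all -1 (nonzero) and every higher order vanishes, so the data lies on a polynomial of degree exactly 1.

1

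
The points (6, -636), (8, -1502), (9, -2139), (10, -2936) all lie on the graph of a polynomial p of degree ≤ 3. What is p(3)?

-87

Write p(u) = au^3 + bu^2 + cu + d. Substituting each data point gives a linear system:
  216a + 36b + 6c + d = -636
  512a + 64b + 8c + d = -1502
  729a + 81b + 9c + d = -2139
  1000a + 100b + 10c + d = -2936
Solving the system yields a = -3, b = 1, c = -3, d = -6.
So p(u) = -3u³ + u² - 3u - 6.
Then p(3) = -87.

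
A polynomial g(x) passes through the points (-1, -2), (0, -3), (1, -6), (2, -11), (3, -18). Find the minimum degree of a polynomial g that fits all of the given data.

Forward differences of the values at x = -1, 0, 1, 2, 3:
  g  : -2  -3  -6  -11  -18
  Δ  : -1  -3  -5  -7
  Δ^2: -2  -2  -2
  Δ^3: 0  0
  Δ^4: 0
The second differences are constant (-2) and nonzero, while all higher differences vanish, so the minimal degree is 2.

2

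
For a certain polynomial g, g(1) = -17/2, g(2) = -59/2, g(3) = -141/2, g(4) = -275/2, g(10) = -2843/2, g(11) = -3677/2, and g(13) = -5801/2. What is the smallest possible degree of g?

Divided differences on the nodes 1, 2, 3, 4, 10, 11, 13:
  order 0: -17/2  -59/2  -141/2  -275/2  -2843/2  -3677/2  -5801/2
  order 1: -21  -41  -67  -214  -417  -531
  order 2: -10  -13  -21  -29  -38
  order 3: -1  -1  -1  -1
  order 4: 0  0  0
  order 5: 0  0
  order 6: 0
The order-3 divided differences are all -1 (nonzero) and every higher order vanishes, so the data lies on a polynomial of degree exactly 3.

3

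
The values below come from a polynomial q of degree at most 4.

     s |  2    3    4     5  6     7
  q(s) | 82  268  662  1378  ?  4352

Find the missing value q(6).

2554

The 5 known points determine the degree-4 polynomial uniquely.
Write q(s) = as^4 + bs^3 + cs^2 + ds + e. Substituting each data point gives a linear system:
  16a + 8b + 4c + 2d + e = 82
  81a + 27b + 9c + 3d + e = 268
  256a + 64b + 16c + 4d + e = 662
  625a + 125b + 25c + 5d + e = 1378
  2401a + 343b + 49c + 7d + e = 4352
Solving the system yields a = 1, b = 5, c = 4, d = 6, e = -2.
So q(s) = s^4 + 5s^3 + 4s^2 + 6s - 2.
Then q(6) = 2554.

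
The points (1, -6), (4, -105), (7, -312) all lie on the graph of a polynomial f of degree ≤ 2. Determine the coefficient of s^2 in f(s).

-6

Write f(s) = as^2 + bs + c. Substituting each data point gives a linear system:
  a + b + c = -6
  16a + 4b + c = -105
  49a + 7b + c = -312
Solving the system yields a = -6, b = -3, c = 3.
So f(s) = -6s^2 - 3s + 3.
The leading coefficient is -6.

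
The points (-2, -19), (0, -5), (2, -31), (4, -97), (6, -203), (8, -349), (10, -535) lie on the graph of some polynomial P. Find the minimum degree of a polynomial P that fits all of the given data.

2

Forward differences of the values at x = -2, 0, 2, 4, 6, 8, 10:
  P  : -19  -5  -31  -97  -203  -349  -535
  Δ  : 14  -26  -66  -106  -146  -186
  Δ^2: -40  -40  -40  -40  -40
  Δ^3: 0  0  0  0
  Δ^4: 0  0  0
  Δ^5: 0  0
  Δ^6: 0
The second differences are constant (-40) and nonzero, while all higher differences vanish, so the minimal degree is 2.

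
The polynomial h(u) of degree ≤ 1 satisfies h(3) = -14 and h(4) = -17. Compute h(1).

-8

Write h(u) = au + b. Substituting each data point gives a linear system:
  3a + b = -14
  4a + b = -17
Solving the system yields a = -3, b = -5.
So h(u) = -3u - 5.
Then h(1) = -8.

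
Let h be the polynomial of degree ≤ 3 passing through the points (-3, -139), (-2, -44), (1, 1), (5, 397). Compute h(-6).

-1000

Using the Lagrange interpolation formula with nodes -3, -2, 1, 5:
  L_0(u) = (u + 2)(u - 1)(u - 5) / -32
  L_1(u) = (u + 3)(u - 1)(u - 5) / 21
  L_2(u) = (u + 3)(u + 2)(u - 5) / -48
  L_3(u) = (u + 3)(u + 2)(u - 1) / 224
Then h(u) = -139·L_0(u) - 44·L_1(u) + 1·L_2(u) + 397·L_3(u).
Expanding and collecting terms gives h(u) = 4u³ - 4u² - u + 2.
Evaluating at u = -6: h(-6) = -1000.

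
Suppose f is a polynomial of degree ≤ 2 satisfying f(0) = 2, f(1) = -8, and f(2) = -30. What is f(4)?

Forward differences of the values at n = 0, 1, 2:
  f  : 2  -8  -30
  Δ  : -10  -22
  Δ^2: -12
The second differences are constant, confirming degree 2.
Interpolating (Newton forward form) and evaluating at n = 4 gives f(4) = -110.

-110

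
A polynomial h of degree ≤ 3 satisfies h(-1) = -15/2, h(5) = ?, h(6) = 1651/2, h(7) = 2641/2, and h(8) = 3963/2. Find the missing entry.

The 4 known points determine the degree-3 polynomial uniquely.
Write h(n) = an^3 + bn^2 + cn + d. Substituting each data point gives a linear system:
  -a + b - c + d = -15/2
  216a + 36b + 6c + d = 1651/2
  343a + 49b + 7c + d = 2641/2
  512a + 64b + 8c + d = 3963/2
Solving the system yields a = 4, b = -1, c = 0, d = -5/2.
So h(n) = 4n^3 - n^2 - 5/2.
Then h(5) = 945/2.

945/2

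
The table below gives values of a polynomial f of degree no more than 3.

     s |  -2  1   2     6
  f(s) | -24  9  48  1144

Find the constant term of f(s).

4

Write f(s) = as^3 + bs^2 + cs + d. Substituting each data point gives a linear system:
  -8a + 4b - 2c + d = -24
  a + b + c + d = 9
  8a + 4b + 2c + d = 48
  216a + 36b + 6c + d = 1144
Solving the system yields a = 5, b = 2, c = -2, d = 4.
So f(s) = 5s³ + 2s² - 2s + 4.
The constant term is 4.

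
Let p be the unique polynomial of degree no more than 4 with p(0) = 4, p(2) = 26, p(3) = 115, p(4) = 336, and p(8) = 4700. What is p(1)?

3

Using the Lagrange interpolation formula with nodes 0, 2, 3, 4, 8:
  L_0(s) = (s - 2)(s - 3)(s - 4)(s - 8) / 192
  L_1(s) = s(s - 3)(s - 4)(s - 8) / -24
  L_2(s) = s(s - 2)(s - 4)(s - 8) / 15
  L_3(s) = s(s - 2)(s - 3)(s - 8) / -32
  L_4(s) = s(s - 2)(s - 3)(s - 4) / 960
Then p(s) = 4·L_0(s) + 26·L_1(s) + 115·L_2(s) + 336·L_3(s) + 4700·L_4(s).
Expanding and collecting terms gives p(s) = s⁴ + s³ + 2s² - 5s + 4.
Evaluating at s = 1: p(1) = 3.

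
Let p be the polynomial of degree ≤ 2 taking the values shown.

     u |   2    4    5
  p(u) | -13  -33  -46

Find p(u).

Using the Lagrange interpolation formula with nodes 2, 4, 5:
  L_0(u) = (u - 4)(u - 5) / 6
  L_1(u) = (u - 2)(u - 5) / -2
  L_2(u) = (u - 2)(u - 4) / 3
Then p(u) = -13·L_0(u) - 33·L_1(u) - 46·L_2(u).
Expanding and collecting terms gives p(u) = -u² - 4u - 1.
Check: p(2) = -13. ✓

p(u) = -u^2 - 4u - 1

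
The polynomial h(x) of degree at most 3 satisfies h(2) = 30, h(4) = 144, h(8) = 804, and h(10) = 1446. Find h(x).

h(x) = x^3 + 4x^2 + 5x - 4

Using the Lagrange interpolation formula with nodes 2, 4, 8, 10:
  L_0(x) = (x - 4)(x - 8)(x - 10) / -96
  L_1(x) = (x - 2)(x - 8)(x - 10) / 48
  L_2(x) = (x - 2)(x - 4)(x - 10) / -48
  L_3(x) = (x - 2)(x - 4)(x - 8) / 96
Then h(x) = 30·L_0(x) + 144·L_1(x) + 804·L_2(x) + 1446·L_3(x).
Expanding and collecting terms gives h(x) = x³ + 4x² + 5x - 4.
Check: h(10) = 1446. ✓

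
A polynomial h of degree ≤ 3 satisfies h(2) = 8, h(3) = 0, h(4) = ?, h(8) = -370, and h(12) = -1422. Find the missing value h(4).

-22

The 4 known points determine the degree-3 polynomial uniquely.
Write h(u) = au^3 + bu^2 + cu + d. Substituting each data point gives a linear system:
  8a + 4b + 2c + d = 8
  27a + 9b + 3c + d = 0
  512a + 64b + 8c + d = -370
  1728a + 144b + 12c + d = -1422
Solving the system yields a = -1, b = 2, c = 1, d = 6.
So h(u) = -u^3 + 2u^2 + u + 6.
Then h(4) = -22.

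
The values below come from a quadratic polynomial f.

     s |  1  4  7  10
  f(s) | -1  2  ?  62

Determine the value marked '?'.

The 3 known points determine the degree-2 polynomial uniquely.
Write f(s) = as^2 + bs + c. Substituting each data point gives a linear system:
  a + b + c = -1
  16a + 4b + c = 2
  100a + 10b + c = 62
Solving the system yields a = 1, b = -4, c = 2.
So f(s) = s² - 4s + 2.
Then f(7) = 23.

23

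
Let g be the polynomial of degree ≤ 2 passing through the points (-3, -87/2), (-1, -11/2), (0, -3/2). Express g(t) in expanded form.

g(t) = -5t^2 - t - 3/2

Write g(t) = at^2 + bt + c. Substituting each data point gives a linear system:
  9a - 3b + c = -87/2
  a - b + c = -11/2
  c = -3/2
Solving the system yields a = -5, b = -1, c = -3/2.
So g(t) = -5t^2 - t - 3/2.
Check: g(-3) = -87/2. ✓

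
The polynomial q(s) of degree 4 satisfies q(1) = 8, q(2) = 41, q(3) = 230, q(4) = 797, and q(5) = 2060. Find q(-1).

2

Forward differences of the values at s = 1, 2, 3, 4, 5:
  q  : 8  41  230  797  2060
  Δ  : 33  189  567  1263
  Δ^2: 156  378  696
  Δ^3: 222  318
  Δ^4: 96
The fourth differences are constant, confirming degree 4.
Interpolating (Newton forward form) and evaluating at s = -1 gives q(-1) = 2.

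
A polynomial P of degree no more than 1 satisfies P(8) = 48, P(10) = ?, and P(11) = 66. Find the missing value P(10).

The 2 known points determine the degree-1 polynomial uniquely.
Write P(x) = ax + b. Substituting each data point gives a linear system:
  8a + b = 48
  11a + b = 66
Solving the system yields a = 6, b = 0.
So P(x) = 6x.
Then P(10) = 60.

60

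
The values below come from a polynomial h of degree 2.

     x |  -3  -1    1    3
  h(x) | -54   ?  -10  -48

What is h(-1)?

On equispaced nodes a degree-2 polynomial has vanishing third forward difference, so
  - h(-3) + 3·h(-1) - 3·h(1) + h(3) = 0.
Substituting the known values and solving for h(-1):
  3·h(-1) = -36
  h(-1) = -12.

-12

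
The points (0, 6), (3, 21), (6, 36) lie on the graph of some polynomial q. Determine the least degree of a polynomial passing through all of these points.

1

Forward differences of the values at t = 0, 3, 6:
  q  : 6  21  36
  Δ  : 15  15
  Δ^2: 0
The first differences are constant (15) and nonzero, while all higher differences vanish, so the minimal degree is 1.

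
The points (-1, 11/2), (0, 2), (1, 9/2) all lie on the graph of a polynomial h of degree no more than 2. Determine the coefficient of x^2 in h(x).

Write h(x) = ax^2 + bx + c. Substituting each data point gives a linear system:
  a - b + c = 11/2
  c = 2
  a + b + c = 9/2
Solving the system yields a = 3, b = -1/2, c = 2.
So h(x) = 3x² - (1/2)x + 2.
The leading coefficient is 3.

3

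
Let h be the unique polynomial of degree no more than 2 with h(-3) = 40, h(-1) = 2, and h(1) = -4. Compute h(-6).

157

Forward differences of the values at s = -3, -1, 1:
  h  : 40  2  -4
  Δ  : -38  -6
  Δ^2: 32
The second differences are constant, confirming degree 2.
Interpolating (Newton forward form) and evaluating at s = -6 gives h(-6) = 157.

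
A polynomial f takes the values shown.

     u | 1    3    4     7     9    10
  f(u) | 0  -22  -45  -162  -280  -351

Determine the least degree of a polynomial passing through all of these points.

Divided differences on the nodes 1, 3, 4, 7, 9, 10:
  order 0: 0  -22  -45  -162  -280  -351
  order 1: -11  -23  -39  -59  -71
  order 2: -4  -4  -4  -4
  order 3: 0  0  0
  order 4: 0  0
  order 5: 0
The order-2 divided differences are all -4 (nonzero) and every higher order vanishes, so the data lies on a polynomial of degree exactly 2.

2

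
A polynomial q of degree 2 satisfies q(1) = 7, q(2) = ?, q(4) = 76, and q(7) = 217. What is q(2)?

22

The 3 known points determine the degree-2 polynomial uniquely.
Write q(x) = ax^2 + bx + c. Substituting each data point gives a linear system:
  a + b + c = 7
  16a + 4b + c = 76
  49a + 7b + c = 217
Solving the system yields a = 4, b = 3, c = 0.
So q(x) = 4x^2 + 3x.
Then q(2) = 22.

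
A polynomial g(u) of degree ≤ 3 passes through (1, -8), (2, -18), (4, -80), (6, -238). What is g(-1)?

Write g(u) = au^3 + bu^2 + cu + d. Substituting each data point gives a linear system:
  a + b + c + d = -8
  8a + 4b + 2c + d = -18
  64a + 16b + 4c + d = -80
  216a + 36b + 6c + d = -238
Solving the system yields a = -1, b = 0, c = -3, d = -4.
So g(u) = -u³ - 3u - 4.
Then g(-1) = 0.

0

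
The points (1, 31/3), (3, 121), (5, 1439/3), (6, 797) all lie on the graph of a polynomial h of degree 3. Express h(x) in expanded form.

h(x) = 3x^3 + 4x^2 + (1/3)x + 3

Using the Lagrange interpolation formula with nodes 1, 3, 5, 6:
  L_0(x) = (x - 3)(x - 5)(x - 6) / -40
  L_1(x) = (x - 1)(x - 5)(x - 6) / 12
  L_2(x) = (x - 1)(x - 3)(x - 6) / -8
  L_3(x) = (x - 1)(x - 3)(x - 5) / 15
Then h(x) = 31/3·L_0(x) + 121·L_1(x) + 1439/3·L_2(x) + 797·L_3(x).
Expanding and collecting terms gives h(x) = 3x³ + 4x² + (1/3)x + 3.
Check: h(3) = 121. ✓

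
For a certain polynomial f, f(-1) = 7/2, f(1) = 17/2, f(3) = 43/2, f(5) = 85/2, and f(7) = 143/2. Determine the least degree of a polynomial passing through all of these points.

Forward differences of the values at s = -1, 1, 3, 5, 7:
  f  : 7/2  17/2  43/2  85/2  143/2
  Δ  : 5  13  21  29
  Δ^2: 8  8  8
  Δ^3: 0  0
  Δ^4: 0
The second differences are constant (8) and nonzero, while all higher differences vanish, so the minimal degree is 2.

2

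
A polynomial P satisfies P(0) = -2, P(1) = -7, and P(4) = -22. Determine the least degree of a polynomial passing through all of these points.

1

Divided differences on the nodes 0, 1, 4:
  order 0: -2  -7  -22
  order 1: -5  -5
  order 2: 0
The order-1 divided differences are all -5 (nonzero) and every higher order vanishes, so the data lies on a polynomial of degree exactly 1.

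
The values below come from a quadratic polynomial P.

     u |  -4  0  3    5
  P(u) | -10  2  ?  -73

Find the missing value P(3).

-31

The 3 known points determine the degree-2 polynomial uniquely.
Write P(u) = au^2 + bu + c. Substituting each data point gives a linear system:
  16a - 4b + c = -10
  c = 2
  25a + 5b + c = -73
Solving the system yields a = -2, b = -5, c = 2.
So P(u) = -2u^2 - 5u + 2.
Then P(3) = -31.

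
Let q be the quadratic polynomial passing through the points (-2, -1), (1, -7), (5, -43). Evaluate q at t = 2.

-13

Using the Lagrange interpolation formula with nodes -2, 1, 5:
  L_0(t) = (t - 1)(t - 5) / 21
  L_1(t) = (t + 2)(t - 5) / -12
  L_2(t) = (t + 2)(t - 1) / 28
Then q(t) = -1·L_0(t) - 7·L_1(t) - 43·L_2(t).
Expanding and collecting terms gives q(t) = -t^2 - 3t - 3.
Evaluating at t = 2: q(2) = -13.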